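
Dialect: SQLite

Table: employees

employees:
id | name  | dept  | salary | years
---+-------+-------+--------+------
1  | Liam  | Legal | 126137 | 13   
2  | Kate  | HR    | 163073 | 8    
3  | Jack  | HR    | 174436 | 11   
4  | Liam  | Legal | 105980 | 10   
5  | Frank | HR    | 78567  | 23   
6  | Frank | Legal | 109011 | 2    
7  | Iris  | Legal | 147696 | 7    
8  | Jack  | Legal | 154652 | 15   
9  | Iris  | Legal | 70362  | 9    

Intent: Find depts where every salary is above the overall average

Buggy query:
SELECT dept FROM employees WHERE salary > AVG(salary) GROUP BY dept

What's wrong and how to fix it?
Bug: WHERE evaluates per row before aggregation, so AVG() is unavailable

Fix: Use a subquery for AVG and a HAVING MIN(...) filter so the condition holds for every row in the group

Corrected query:
SELECT dept FROM employees GROUP BY dept HAVING MIN(salary) > (SELECT AVG(salary) FROM employees)

Result:
(no rows)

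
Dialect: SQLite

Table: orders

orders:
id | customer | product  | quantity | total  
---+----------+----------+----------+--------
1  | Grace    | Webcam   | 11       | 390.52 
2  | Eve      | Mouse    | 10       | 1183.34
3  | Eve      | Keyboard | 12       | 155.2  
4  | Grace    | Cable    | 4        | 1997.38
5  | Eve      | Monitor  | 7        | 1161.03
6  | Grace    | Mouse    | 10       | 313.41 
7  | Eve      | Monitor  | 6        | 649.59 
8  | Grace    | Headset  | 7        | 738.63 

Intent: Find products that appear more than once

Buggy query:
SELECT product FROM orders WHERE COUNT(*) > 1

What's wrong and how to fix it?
Bug: COUNT(*) is an aggregate and cannot be used in WHERE

Fix: GROUP BY product, then filter groups with HAVING COUNT(*) > 1

Corrected query:
SELECT product FROM orders GROUP BY product HAVING COUNT(*) > 1

Result:
product
-------
Monitor
Mouse  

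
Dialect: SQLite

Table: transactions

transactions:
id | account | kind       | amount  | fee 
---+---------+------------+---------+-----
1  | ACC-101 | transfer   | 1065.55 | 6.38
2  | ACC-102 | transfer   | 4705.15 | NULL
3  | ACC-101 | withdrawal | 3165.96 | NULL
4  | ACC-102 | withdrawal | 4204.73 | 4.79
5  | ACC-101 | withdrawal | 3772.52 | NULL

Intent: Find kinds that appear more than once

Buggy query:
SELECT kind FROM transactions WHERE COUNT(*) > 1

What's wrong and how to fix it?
Bug: COUNT(*) is an aggregate and cannot be used in WHERE

Fix: Group first, then use HAVING for the count condition

Corrected query:
SELECT kind FROM transactions GROUP BY kind HAVING COUNT(*) > 1

Result:
kind      
----------
transfer  
withdrawal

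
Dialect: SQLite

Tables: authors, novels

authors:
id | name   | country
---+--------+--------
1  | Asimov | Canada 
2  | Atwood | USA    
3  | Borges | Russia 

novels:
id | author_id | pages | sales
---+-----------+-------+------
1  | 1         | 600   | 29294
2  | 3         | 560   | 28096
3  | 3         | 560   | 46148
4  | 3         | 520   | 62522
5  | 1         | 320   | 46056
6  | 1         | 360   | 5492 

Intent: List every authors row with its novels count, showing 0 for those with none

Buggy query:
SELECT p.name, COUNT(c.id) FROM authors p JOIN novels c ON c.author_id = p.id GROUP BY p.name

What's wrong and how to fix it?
Bug: An inner join excludes parents with zero children

Fix: Use LEFT JOIN so parents without children still appear (COUNT(c.id) gives 0)

Corrected query:
SELECT p.name, COUNT(c.id) FROM authors p LEFT JOIN novels c ON c.author_id = p.id GROUP BY p.name

Result:
name   | COUNT(c.id)
-------+------------
Asimov | 3          
Atwood | 0          
Borges | 3          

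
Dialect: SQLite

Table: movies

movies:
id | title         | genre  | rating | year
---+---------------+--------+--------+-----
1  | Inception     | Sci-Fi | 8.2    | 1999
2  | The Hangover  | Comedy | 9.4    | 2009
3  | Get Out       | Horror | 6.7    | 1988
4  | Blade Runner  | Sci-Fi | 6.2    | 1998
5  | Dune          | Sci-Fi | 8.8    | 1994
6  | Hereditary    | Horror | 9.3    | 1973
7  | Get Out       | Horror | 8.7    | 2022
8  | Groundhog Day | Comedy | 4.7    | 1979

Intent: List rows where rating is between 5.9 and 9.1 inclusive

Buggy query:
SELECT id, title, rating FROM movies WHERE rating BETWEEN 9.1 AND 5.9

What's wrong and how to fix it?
Bug: BETWEEN expects the lower bound first; with 9.1 AND 5.9 the range is empty

Fix: Write BETWEEN 5.9 AND 9.1

Corrected query:
SELECT id, title, rating FROM movies WHERE rating BETWEEN 5.9 AND 9.1

Result:
id | title        | rating
---+--------------+-------
1  | Inception    | 8.2   
3  | Get Out      | 6.7   
4  | Blade Runner | 6.2   
5  | Dune         | 8.8   
7  | Get Out      | 8.7   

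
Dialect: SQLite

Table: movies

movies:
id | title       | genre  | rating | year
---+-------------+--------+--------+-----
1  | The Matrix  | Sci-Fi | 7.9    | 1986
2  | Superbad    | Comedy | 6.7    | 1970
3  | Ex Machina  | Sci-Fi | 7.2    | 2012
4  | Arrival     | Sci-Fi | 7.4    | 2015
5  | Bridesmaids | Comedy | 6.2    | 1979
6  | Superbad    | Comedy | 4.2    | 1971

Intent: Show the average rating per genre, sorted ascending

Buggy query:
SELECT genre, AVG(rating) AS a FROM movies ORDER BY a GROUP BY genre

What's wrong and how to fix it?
Bug: ORDER BY appears before GROUP BY; SQL clause order requires GROUP BY first

Fix: Reorder: SELECT … FROM … GROUP BY … ORDER BY …

Corrected query:
SELECT genre, AVG(rating) AS a FROM movies GROUP BY genre ORDER BY a

Result:
genre  | a  
-------+----
Comedy | 5.7
Sci-Fi | 7.5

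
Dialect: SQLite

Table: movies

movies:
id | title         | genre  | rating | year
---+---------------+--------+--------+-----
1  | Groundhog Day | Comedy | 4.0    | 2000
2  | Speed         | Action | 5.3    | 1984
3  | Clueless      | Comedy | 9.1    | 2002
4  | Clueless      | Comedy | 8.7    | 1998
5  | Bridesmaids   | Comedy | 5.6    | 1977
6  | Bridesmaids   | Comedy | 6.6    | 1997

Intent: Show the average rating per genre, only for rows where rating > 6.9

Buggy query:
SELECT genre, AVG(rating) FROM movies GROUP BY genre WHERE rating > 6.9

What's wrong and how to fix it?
Bug: Row-level WHERE must come before GROUP BY in the clause order

Fix: Move the WHERE clause before GROUP BY

Corrected query:
SELECT genre, AVG(rating) FROM movies WHERE rating > 6.9 GROUP BY genre

Result:
genre  | AVG(rating)
-------+------------
Comedy | 8.9        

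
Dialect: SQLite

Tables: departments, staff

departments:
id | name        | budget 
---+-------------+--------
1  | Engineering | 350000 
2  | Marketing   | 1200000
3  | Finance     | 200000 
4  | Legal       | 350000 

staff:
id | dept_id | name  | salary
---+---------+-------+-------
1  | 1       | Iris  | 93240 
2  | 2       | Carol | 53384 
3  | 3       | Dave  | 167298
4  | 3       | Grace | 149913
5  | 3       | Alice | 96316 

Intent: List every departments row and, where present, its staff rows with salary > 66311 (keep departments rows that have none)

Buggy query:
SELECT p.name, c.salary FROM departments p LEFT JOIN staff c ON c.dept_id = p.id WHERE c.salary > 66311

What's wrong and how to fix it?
Bug: A WHERE condition on the right-hand table after LEFT JOIN drops unmatched parents

Fix: Put 'c.salary > 66311' in the JOIN's ON clause instead of WHERE

Corrected query:
SELECT p.name, c.salary FROM departments p LEFT JOIN staff c ON c.dept_id = p.id AND c.salary > 66311

Result:
name        | salary
------------+-------
Engineering | 93240 
Marketing   | NULL  
Finance     | 96316 
Finance     | 149913
Finance     | 167298
Legal       | NULL  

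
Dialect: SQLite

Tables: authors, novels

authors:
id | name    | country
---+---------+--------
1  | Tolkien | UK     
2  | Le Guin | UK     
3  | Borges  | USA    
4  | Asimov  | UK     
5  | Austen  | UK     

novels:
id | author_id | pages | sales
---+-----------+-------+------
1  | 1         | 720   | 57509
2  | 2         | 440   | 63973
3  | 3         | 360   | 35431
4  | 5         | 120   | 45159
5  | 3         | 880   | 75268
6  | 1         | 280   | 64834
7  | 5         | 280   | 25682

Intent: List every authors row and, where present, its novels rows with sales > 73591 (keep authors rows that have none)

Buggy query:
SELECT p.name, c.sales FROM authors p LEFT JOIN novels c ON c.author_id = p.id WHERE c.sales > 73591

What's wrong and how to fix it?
Bug: Filtering c.sales in WHERE discards the NULL rows produced by LEFT JOIN, turning it into an inner join

Fix: Move the right-table condition into the ON clause so unmatched parents are kept

Corrected query:
SELECT p.name, c.sales FROM authors p LEFT JOIN novels c ON c.author_id = p.id AND c.sales > 73591

Result:
name    | sales
--------+------
Tolkien | NULL 
Le Guin | NULL 
Borges  | 75268
Asimov  | NULL 
Austen  | NULL 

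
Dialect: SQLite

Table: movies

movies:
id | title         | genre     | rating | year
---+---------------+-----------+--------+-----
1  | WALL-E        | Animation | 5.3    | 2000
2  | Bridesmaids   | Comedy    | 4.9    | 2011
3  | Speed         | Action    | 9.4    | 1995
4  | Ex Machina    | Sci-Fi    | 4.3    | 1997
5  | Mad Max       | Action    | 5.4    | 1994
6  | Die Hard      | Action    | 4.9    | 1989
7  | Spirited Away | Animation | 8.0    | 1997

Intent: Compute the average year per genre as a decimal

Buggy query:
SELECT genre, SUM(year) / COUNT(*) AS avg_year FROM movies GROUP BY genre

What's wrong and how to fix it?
Bug: SUM(year) and COUNT(*) are both integers; the division truncates the fractional part

Fix: Multiply by 1.0 (or CAST to REAL) to force floating-point division

Corrected query:
SELECT genre, SUM(year) * 1.0 / COUNT(*) AS avg_year FROM movies GROUP BY genre

Result:
genre     | avg_year   
----------+------------
Action    | 1992.666667
Animation | 1998.5     
Comedy    | 2011       
Sci-Fi    | 1997       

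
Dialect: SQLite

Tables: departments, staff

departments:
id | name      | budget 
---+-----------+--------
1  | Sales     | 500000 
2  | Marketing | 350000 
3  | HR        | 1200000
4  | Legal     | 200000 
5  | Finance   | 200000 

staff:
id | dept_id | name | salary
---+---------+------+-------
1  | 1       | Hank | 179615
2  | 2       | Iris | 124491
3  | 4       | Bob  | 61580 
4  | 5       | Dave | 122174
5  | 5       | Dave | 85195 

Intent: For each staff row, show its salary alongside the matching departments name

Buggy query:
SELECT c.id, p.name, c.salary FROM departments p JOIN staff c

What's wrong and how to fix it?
Bug: JOIN with no ON clause produces a cartesian product; every staff row pairs with every departments row

Fix: Specify the join condition linking the foreign key to the parent id

Corrected query:
SELECT c.id, p.name, c.salary FROM departments p JOIN staff c ON c.dept_id = p.id

Result:
id | name      | salary
---+-----------+-------
1  | Sales     | 179615
2  | Marketing | 124491
3  | Legal     | 61580 
4  | Finance   | 122174
5  | Finance   | 85195 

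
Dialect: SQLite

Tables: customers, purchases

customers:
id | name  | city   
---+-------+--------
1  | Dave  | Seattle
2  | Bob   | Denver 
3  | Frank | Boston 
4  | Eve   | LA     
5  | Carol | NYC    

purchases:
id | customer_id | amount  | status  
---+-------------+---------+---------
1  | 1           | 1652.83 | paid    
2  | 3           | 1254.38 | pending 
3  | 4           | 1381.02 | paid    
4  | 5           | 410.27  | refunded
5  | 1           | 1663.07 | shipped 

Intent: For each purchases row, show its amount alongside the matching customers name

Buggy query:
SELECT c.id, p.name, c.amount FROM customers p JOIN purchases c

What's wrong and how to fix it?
Bug: JOIN with no ON clause produces a cartesian product; every purchases row pairs with every customers row

Fix: Add ON c.customer_id = p.id to the JOIN

Corrected query:
SELECT c.id, p.name, c.amount FROM customers p JOIN purchases c ON c.customer_id = p.id

Result:
id | name  | amount 
---+-------+--------
1  | Dave  | 1652.83
2  | Frank | 1254.38
3  | Eve   | 1381.02
4  | Carol | 410.27 
5  | Dave  | 1663.07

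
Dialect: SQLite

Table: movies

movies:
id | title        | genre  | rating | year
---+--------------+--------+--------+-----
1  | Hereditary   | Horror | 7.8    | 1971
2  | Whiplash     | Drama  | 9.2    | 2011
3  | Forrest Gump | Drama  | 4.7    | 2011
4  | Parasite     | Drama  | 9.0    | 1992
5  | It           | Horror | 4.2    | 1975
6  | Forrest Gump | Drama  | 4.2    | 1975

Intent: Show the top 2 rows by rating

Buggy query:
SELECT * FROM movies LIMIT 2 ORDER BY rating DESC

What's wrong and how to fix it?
Bug: LIMIT must come after ORDER BY

Fix: Swap the clauses: ORDER BY first, then LIMIT

Corrected query:
SELECT * FROM movies ORDER BY rating DESC LIMIT 2

Result:
id | title    | genre | rating | year
---+----------+-------+--------+-----
2  | Whiplash | Drama | 9.2    | 2011
4  | Parasite | Drama | 9      | 1992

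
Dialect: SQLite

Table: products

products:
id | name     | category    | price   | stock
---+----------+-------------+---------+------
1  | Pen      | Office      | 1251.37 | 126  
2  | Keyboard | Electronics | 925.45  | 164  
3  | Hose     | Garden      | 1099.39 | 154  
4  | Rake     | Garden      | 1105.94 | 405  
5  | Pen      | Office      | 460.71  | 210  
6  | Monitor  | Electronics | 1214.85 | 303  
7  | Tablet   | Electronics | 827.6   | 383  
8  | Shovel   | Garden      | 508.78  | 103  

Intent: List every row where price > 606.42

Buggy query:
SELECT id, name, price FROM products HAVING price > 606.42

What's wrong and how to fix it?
Bug: HAVING filters the output of aggregation, but this query has no GROUP BY and no aggregate functions, so SQLite rejects it (HAVING clause on a non-aggregate query); the condition here is per row

Fix: Use WHERE for row-level filtering

Corrected query:
SELECT id, name, price FROM products WHERE price > 606.42

Result:
id | name     | price  
---+----------+--------
1  | Pen      | 1251.37
2  | Keyboard | 925.45 
3  | Hose     | 1099.39
4  | Rake     | 1105.94
6  | Monitor  | 1214.85
7  | Tablet   | 827.6  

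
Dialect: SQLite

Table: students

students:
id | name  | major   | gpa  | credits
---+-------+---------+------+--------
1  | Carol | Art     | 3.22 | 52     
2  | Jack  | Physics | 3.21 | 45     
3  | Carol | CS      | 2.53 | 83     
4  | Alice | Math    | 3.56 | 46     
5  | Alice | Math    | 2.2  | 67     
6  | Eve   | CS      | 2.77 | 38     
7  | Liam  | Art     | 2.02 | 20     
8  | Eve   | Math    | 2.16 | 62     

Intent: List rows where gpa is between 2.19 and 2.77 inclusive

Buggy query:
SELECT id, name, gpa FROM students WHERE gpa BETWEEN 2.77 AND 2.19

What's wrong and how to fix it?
Bug: The bounds are reversed; BETWEEN a AND b requires a <= b to match anything

Fix: Write BETWEEN 2.19 AND 2.77

Corrected query:
SELECT id, name, gpa FROM students WHERE gpa BETWEEN 2.19 AND 2.77

Result:
id | name  | gpa 
---+-------+-----
3  | Carol | 2.53
5  | Alice | 2.2 
6  | Eve   | 2.77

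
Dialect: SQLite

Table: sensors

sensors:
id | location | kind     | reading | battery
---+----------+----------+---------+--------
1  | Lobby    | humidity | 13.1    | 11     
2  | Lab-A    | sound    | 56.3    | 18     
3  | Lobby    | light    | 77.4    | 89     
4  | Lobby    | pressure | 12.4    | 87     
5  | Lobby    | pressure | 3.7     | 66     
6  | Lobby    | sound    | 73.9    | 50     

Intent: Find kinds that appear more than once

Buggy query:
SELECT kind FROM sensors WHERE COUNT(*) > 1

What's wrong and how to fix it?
Bug: COUNT(*) is an aggregate and cannot be used in WHERE

Fix: GROUP BY kind, then filter groups with HAVING COUNT(*) > 1

Corrected query:
SELECT kind FROM sensors GROUP BY kind HAVING COUNT(*) > 1

Result:
kind    
--------
pressure
sound   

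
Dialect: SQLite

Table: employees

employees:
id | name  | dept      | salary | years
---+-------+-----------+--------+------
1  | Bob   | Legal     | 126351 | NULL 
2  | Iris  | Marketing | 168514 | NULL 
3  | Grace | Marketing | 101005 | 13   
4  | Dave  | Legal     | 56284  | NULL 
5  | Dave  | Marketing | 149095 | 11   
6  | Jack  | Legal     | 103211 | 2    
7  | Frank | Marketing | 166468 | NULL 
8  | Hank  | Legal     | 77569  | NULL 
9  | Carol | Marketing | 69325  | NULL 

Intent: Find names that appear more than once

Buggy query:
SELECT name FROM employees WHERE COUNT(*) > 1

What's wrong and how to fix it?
Bug: WHERE can't reference COUNT(*); aggregates are computed after WHERE

Fix: Group first, then use HAVING for the count condition

Corrected query:
SELECT name FROM employees GROUP BY name HAVING COUNT(*) > 1

Result:
name
----
Dave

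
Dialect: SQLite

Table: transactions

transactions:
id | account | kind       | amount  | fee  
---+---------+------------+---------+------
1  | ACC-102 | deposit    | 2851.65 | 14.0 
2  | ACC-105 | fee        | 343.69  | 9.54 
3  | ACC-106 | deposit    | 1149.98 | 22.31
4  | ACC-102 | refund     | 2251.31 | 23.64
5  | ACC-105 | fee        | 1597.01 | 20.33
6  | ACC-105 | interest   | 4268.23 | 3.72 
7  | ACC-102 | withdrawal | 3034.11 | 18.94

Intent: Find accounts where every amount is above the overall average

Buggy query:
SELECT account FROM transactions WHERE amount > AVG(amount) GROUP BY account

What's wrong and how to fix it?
Bug: WHERE evaluates per row before aggregation, so AVG() is unavailable

Fix: Use a subquery for AVG and a HAVING MIN(...) filter so the condition holds for every row in the group

Corrected query:
SELECT account FROM transactions GROUP BY account HAVING MIN(amount) > (SELECT AVG(amount) FROM transactions)

Result:
account
-------
ACC-102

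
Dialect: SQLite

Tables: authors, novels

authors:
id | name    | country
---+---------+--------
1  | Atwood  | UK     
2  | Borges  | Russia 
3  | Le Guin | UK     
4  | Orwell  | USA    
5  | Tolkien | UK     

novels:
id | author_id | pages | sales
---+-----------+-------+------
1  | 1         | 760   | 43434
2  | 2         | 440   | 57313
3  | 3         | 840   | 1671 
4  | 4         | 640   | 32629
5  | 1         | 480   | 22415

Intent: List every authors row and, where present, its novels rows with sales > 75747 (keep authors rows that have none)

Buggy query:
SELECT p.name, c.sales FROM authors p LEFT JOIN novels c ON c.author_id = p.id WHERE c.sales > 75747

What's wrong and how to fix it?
Bug: Filtering c.sales in WHERE discards the NULL rows produced by LEFT JOIN, turning it into an inner join

Fix: Put 'c.sales > 75747' in the JOIN's ON clause instead of WHERE

Corrected query:
SELECT p.name, c.sales FROM authors p LEFT JOIN novels c ON c.author_id = p.id AND c.sales > 75747

Result:
name    | sales
--------+------
Atwood  | NULL 
Borges  | NULL 
Le Guin | NULL 
Orwell  | NULL 
Tolkien | NULL 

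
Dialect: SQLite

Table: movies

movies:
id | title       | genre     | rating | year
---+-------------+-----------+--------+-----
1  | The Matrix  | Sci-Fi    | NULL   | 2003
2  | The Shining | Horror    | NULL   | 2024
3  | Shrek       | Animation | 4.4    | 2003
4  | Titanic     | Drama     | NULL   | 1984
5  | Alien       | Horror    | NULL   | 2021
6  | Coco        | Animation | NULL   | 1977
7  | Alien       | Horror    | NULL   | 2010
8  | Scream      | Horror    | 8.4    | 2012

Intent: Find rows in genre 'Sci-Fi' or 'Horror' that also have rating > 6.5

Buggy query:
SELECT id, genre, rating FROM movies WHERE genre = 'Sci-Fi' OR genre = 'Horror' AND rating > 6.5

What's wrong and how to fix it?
Bug: AND binds tighter than OR, so this parses as genre = 'Sci-Fi' OR (genre = 'Horror' AND rating > 6.5)

Fix: Add parentheses around the OR so the AND applies to both alternatives

Corrected query:
SELECT id, genre, rating FROM movies WHERE (genre = 'Sci-Fi' OR genre = 'Horror') AND rating > 6.5

Result:
id | genre  | rating
---+--------+-------
8  | Horror | 8.4   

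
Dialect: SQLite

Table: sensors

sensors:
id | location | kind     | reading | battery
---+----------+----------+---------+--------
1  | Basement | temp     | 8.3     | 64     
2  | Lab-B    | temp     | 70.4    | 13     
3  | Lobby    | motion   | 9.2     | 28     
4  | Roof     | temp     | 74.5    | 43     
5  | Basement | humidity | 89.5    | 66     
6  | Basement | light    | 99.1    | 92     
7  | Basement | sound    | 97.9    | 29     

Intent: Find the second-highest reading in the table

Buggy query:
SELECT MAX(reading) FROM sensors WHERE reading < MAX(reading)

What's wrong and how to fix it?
Bug: The inner MAX is an aggregate inside WHERE, which is not allowed

Fix: Compute the overall MAX in a subquery, then take MAX of rows below it

Corrected query:
SELECT MAX(reading) FROM sensors WHERE reading < (SELECT MAX(reading) FROM sensors)

Result:
MAX(reading)
------------
97.9        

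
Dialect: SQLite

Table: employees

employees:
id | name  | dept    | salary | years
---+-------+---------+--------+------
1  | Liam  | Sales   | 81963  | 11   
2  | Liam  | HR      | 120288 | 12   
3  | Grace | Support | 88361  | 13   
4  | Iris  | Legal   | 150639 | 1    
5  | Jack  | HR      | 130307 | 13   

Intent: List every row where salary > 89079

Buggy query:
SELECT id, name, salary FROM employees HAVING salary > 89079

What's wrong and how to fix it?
Bug: This is a non-aggregate query (no GROUP BY, no aggregates), so in SQLite the HAVING clause is invalid here; a row-level condition belongs in WHERE

Fix: Replace HAVING with WHERE since the condition applies to individual rows

Corrected query:
SELECT id, name, salary FROM employees WHERE salary > 89079

Result:
id | name | salary
---+------+-------
2  | Liam | 120288
4  | Iris | 150639
5  | Jack | 130307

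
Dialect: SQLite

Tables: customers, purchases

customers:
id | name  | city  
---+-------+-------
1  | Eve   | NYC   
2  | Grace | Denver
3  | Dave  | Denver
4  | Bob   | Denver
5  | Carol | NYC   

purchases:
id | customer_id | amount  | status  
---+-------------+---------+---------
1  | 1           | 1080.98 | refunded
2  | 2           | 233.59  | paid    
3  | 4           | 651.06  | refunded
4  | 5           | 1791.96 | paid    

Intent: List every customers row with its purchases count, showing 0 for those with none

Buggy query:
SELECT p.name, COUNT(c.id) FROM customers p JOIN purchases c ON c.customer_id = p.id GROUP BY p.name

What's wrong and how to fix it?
Bug: An inner join excludes parents with zero children

Fix: Switch to LEFT JOIN to retain unmatched parent rows

Corrected query:
SELECT p.name, COUNT(c.id) FROM customers p LEFT JOIN purchases c ON c.customer_id = p.id GROUP BY p.name

Result:
name  | COUNT(c.id)
------+------------
Bob   | 1          
Carol | 1          
Dave  | 0          
Eve   | 1          
Grace | 1          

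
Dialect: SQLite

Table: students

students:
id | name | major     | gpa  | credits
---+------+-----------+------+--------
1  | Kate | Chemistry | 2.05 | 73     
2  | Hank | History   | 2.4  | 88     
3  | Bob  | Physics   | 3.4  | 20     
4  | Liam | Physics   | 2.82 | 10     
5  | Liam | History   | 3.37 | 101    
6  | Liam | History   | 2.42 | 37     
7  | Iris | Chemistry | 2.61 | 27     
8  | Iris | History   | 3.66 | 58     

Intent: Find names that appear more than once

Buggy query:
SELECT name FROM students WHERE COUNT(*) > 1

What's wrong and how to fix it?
Bug: COUNT(*) is an aggregate and cannot be used in WHERE

Fix: GROUP BY name, then filter groups with HAVING COUNT(*) > 1

Corrected query:
SELECT name FROM students GROUP BY name HAVING COUNT(*) > 1

Result:
name
----
Iris
Liam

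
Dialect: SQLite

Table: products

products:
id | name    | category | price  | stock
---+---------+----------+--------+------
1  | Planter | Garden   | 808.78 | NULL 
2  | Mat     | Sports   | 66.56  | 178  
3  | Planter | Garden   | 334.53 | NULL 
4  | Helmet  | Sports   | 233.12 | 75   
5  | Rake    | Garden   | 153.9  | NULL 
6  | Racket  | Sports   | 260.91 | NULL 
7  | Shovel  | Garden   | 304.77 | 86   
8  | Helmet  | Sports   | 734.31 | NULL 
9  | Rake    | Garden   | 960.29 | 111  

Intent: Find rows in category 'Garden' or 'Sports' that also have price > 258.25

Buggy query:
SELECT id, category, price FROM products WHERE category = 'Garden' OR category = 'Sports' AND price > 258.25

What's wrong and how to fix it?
Bug: Without parentheses, AND is evaluated before OR, so the price filter only applies to the 'Sports' branch

Fix: Add parentheses around the OR so the AND applies to both alternatives

Corrected query:
SELECT id, category, price FROM products WHERE (category = 'Garden' OR category = 'Sports') AND price > 258.25

Result:
id | category | price 
---+----------+-------
1  | Garden   | 808.78
3  | Garden   | 334.53
6  | Sports   | 260.91
7  | Garden   | 304.77
8  | Sports   | 734.31
9  | Garden   | 960.29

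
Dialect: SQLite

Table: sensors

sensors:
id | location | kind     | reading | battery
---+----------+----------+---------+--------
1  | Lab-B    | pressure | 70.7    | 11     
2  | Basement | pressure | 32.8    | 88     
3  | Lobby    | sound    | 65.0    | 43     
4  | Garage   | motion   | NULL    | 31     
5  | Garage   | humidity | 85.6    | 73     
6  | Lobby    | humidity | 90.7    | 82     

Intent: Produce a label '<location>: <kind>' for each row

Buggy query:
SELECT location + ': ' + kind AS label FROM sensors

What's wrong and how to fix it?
Bug: SQLite uses || for string concatenation; + coerces text to numbers (yielding 0)

Fix: Use the || operator for string concatenation

Corrected query:
SELECT location || ': ' || kind AS label FROM sensors

Result:
label             
------------------
Lab-B: pressure   
Basement: pressure
Lobby: sound      
Garage: motion    
Garage: humidity  
Lobby: humidity   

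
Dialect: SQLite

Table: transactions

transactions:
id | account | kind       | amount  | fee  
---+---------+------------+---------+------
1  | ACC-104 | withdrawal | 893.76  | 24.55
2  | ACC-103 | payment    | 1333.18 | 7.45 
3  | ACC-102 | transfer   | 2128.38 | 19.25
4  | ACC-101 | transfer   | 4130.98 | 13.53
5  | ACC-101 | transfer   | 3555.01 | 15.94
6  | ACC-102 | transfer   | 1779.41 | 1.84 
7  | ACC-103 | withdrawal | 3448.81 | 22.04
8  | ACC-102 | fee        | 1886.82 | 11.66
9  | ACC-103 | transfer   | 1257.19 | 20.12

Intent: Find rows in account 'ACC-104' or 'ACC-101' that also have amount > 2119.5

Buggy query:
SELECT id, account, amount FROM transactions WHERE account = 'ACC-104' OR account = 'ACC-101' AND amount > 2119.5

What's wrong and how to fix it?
Bug: AND binds tighter than OR, so this parses as account = 'ACC-104' OR (account = 'ACC-101' AND amount > 2119.5)

Fix: Add parentheses around the OR so the AND applies to both alternatives

Corrected query:
SELECT id, account, amount FROM transactions WHERE (account = 'ACC-104' OR account = 'ACC-101') AND amount > 2119.5

Result:
id | account | amount 
---+---------+--------
4  | ACC-101 | 4130.98
5  | ACC-101 | 3555.01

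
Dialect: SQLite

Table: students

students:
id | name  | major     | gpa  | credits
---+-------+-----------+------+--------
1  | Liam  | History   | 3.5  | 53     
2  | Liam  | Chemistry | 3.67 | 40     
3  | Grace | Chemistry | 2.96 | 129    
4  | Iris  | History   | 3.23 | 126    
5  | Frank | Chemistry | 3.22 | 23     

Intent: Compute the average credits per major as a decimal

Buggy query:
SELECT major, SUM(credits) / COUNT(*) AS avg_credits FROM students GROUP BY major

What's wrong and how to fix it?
Bug: SUM(credits) and COUNT(*) are both integers; the division truncates the fractional part

Fix: Cast one side to REAL so the division keeps the fractional part

Corrected query:
SELECT major, SUM(credits) * 1.0 / COUNT(*) AS avg_credits FROM students GROUP BY major

Result:
major     | avg_credits
----------+------------
Chemistry | 64         
History   | 89.5       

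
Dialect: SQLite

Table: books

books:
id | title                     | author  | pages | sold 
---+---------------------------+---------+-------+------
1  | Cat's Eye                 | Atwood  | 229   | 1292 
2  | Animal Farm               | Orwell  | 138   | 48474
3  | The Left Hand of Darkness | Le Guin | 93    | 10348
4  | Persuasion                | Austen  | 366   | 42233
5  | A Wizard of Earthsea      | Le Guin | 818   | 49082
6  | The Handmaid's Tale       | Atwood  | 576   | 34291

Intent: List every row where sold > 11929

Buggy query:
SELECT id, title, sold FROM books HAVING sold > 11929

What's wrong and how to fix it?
Bug: HAVING filters the output of aggregation, but this query has no GROUP BY and no aggregate functions, so SQLite rejects it (HAVING clause on a non-aggregate query); the condition here is per row

Fix: Replace HAVING with WHERE since the condition applies to individual rows

Corrected query:
SELECT id, title, sold FROM books WHERE sold > 11929

Result:
id | title                | sold 
---+----------------------+------
2  | Animal Farm          | 48474
4  | Persuasion           | 42233
5  | A Wizard of Earthsea | 49082
6  | The Handmaid's Tale  | 34291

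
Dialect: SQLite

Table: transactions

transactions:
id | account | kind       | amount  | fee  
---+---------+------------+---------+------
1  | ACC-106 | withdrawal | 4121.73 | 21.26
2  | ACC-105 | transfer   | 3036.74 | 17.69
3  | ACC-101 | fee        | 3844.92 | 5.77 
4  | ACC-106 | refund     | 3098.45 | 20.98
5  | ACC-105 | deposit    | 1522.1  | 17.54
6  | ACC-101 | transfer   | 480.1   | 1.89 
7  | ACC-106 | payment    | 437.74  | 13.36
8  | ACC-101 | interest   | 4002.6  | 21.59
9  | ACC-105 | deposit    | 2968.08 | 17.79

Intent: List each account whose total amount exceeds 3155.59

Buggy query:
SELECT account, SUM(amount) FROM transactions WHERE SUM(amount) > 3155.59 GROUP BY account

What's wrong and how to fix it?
Bug: WHERE runs before GROUP BY, so aggregates aren't available there

Fix: Use HAVING (which filters groups after aggregation) instead of WHERE

Corrected query:
SELECT account, SUM(amount) FROM transactions GROUP BY account HAVING SUM(amount) > 3155.59

Result:
account | SUM(amount)
--------+------------
ACC-101 | 8327.62    
ACC-105 | 7526.92    
ACC-106 | 7657.92    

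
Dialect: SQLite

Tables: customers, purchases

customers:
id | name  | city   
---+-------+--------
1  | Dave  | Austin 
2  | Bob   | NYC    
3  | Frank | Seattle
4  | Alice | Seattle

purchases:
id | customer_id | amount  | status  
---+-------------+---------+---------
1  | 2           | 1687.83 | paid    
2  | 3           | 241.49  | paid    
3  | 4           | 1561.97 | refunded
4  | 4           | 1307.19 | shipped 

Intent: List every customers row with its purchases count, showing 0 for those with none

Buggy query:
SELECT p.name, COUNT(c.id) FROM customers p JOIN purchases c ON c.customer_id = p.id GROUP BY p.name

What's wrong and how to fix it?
Bug: An inner join excludes parents with zero children

Fix: Switch to LEFT JOIN to retain unmatched parent rows

Corrected query:
SELECT p.name, COUNT(c.id) FROM customers p LEFT JOIN purchases c ON c.customer_id = p.id GROUP BY p.name

Result:
name  | COUNT(c.id)
------+------------
Alice | 2          
Bob   | 1          
Dave  | 0          
Frank | 1          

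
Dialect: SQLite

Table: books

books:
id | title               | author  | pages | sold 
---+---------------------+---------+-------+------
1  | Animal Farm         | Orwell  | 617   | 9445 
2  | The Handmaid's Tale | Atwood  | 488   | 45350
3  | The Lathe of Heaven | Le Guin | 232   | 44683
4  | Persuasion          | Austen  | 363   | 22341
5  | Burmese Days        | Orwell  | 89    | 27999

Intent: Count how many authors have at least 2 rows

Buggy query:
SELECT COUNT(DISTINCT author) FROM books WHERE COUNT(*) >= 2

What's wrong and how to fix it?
Bug: WHERE filters individual rows, not groups, so a group-level COUNT is invalid there

Fix: Group first with HAVING COUNT(*) >= 2, then COUNT the resulting groups

Corrected query:
SELECT COUNT(*) FROM (SELECT author FROM books GROUP BY author HAVING COUNT(*) >= 2)

Result:
COUNT(*)
--------
1       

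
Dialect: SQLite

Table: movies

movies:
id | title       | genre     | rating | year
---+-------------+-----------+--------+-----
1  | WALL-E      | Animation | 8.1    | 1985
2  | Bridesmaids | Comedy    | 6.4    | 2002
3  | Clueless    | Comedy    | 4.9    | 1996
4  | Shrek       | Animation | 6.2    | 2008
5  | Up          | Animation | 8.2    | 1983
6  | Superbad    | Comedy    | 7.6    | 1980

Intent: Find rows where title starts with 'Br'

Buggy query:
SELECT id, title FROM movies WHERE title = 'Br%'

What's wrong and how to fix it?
Bug: '=' compares the literal string including the % character; pattern matching needs LIKE

Fix: Use LIKE for wildcard pattern matching

Corrected query:
SELECT id, title FROM movies WHERE title LIKE 'Br%'

Result:
id | title      
---+------------
2  | Bridesmaids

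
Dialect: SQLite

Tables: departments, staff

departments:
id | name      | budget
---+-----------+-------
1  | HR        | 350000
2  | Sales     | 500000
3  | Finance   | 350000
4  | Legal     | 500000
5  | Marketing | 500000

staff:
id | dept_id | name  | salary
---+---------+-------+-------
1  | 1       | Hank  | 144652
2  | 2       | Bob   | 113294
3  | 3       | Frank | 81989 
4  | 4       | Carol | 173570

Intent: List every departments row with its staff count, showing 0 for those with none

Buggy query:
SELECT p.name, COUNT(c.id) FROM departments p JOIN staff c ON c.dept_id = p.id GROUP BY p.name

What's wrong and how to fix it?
Bug: INNER JOIN drops departments rows that have no matching staff rows

Fix: Use LEFT JOIN so parents without children still appear (COUNT(c.id) gives 0)

Corrected query:
SELECT p.name, COUNT(c.id) FROM departments p LEFT JOIN staff c ON c.dept_id = p.id GROUP BY p.name

Result:
name      | COUNT(c.id)
----------+------------
Finance   | 1          
HR        | 1          
Legal     | 1          
Marketing | 0          
Sales     | 1          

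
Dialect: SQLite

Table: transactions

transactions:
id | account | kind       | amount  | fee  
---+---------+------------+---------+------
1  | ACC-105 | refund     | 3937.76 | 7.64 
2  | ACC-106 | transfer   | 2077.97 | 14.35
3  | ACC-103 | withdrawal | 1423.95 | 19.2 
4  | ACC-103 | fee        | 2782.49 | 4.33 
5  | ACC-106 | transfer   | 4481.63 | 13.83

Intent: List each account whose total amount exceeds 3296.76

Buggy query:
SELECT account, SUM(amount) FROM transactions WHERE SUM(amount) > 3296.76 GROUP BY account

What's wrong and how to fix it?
Bug: Aggregate functions cannot appear in a WHERE clause

Fix: Use HAVING (which filters groups after aggregation) instead of WHERE

Corrected query:
SELECT account, SUM(amount) FROM transactions GROUP BY account HAVING SUM(amount) > 3296.76

Result:
account | SUM(amount)
--------+------------
ACC-103 | 4206.44    
ACC-105 | 3937.76    
ACC-106 | 6559.6     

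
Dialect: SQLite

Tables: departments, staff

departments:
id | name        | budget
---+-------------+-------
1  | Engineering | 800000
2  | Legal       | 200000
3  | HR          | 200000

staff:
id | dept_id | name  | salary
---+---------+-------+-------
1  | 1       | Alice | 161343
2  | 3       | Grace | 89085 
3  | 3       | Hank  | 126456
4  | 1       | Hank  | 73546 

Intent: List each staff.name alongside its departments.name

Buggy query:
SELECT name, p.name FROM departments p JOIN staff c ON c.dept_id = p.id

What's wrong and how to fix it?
Bug: Both tables have a 'name' column; the unqualified reference is ambiguous

Fix: Prefix ambiguous columns with the table alias

Corrected query:
SELECT c.name, p.name FROM departments p JOIN staff c ON c.dept_id = p.id

Result:
name  | name       
------+------------
Alice | Engineering
Grace | HR         
Hank  | HR         
Hank  | Engineering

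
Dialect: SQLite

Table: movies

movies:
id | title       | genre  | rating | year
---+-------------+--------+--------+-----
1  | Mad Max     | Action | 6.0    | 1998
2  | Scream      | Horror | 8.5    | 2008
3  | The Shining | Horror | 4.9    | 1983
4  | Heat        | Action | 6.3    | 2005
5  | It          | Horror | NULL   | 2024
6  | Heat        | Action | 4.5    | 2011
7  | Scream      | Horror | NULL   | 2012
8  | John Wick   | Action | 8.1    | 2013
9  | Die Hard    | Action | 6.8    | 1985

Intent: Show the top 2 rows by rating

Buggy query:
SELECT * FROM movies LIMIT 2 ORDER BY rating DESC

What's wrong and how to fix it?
Bug: LIMIT must come after ORDER BY

Fix: Sort with ORDER BY, then apply LIMIT

Corrected query:
SELECT * FROM movies ORDER BY rating DESC LIMIT 2

Result:
id | title     | genre  | rating | year
---+-----------+--------+--------+-----
2  | Scream    | Horror | 8.5    | 2008
8  | John Wick | Action | 8.1    | 2013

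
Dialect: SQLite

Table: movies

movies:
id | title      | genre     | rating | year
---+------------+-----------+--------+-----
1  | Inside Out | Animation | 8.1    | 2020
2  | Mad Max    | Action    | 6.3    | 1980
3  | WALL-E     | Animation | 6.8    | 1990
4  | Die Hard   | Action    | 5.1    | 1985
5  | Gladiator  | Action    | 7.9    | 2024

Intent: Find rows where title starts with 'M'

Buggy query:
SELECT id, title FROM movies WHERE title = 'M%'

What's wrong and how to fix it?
Bug: Wildcards only work with LIKE; '=' treats '%' as a literal character

Fix: Replace '=' with LIKE so 'M%' is treated as a pattern

Corrected query:
SELECT id, title FROM movies WHERE title LIKE 'M%'

Result:
id | title  
---+--------
2  | Mad Max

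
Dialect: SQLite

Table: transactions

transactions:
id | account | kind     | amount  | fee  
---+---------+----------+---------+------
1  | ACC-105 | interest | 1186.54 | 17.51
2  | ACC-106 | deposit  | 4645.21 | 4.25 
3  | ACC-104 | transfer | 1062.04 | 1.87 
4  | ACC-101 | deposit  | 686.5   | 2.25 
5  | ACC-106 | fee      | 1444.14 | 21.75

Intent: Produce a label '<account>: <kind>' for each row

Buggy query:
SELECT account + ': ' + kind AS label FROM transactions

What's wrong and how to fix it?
Bug: '+' is numeric addition; on text columns SQLite converts them to 0 instead of concatenating

Fix: Replace + with || to concatenate text

Corrected query:
SELECT account || ': ' || kind AS label FROM transactions

Result:
label            
-----------------
ACC-105: interest
ACC-106: deposit 
ACC-104: transfer
ACC-101: deposit 
ACC-106: fee     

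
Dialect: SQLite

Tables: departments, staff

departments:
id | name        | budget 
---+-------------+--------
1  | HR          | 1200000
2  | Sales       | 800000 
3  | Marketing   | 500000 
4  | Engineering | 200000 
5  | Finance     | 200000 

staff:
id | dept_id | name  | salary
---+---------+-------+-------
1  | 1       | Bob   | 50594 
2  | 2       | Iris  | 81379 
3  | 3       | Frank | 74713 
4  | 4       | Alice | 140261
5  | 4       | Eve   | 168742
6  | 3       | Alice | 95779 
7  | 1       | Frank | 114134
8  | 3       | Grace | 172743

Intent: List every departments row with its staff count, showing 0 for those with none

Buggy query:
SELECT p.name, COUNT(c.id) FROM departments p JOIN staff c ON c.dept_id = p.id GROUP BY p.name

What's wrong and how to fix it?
Bug: An inner join excludes parents with zero children

Fix: Switch to LEFT JOIN to retain unmatched parent rows

Corrected query:
SELECT p.name, COUNT(c.id) FROM departments p LEFT JOIN staff c ON c.dept_id = p.id GROUP BY p.name

Result:
name        | COUNT(c.id)
------------+------------
Engineering | 2          
Finance     | 0          
HR          | 2          
Marketing   | 3          
Sales       | 1          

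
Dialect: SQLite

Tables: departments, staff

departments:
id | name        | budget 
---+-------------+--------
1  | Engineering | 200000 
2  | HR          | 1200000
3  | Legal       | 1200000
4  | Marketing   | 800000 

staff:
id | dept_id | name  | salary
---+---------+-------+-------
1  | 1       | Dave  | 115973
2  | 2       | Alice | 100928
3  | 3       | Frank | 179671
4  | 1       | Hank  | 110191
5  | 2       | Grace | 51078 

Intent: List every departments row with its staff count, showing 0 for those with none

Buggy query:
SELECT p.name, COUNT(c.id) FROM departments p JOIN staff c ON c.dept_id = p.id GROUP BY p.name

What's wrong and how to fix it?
Bug: INNER JOIN drops departments rows that have no matching staff rows

Fix: Use LEFT JOIN so parents without children still appear (COUNT(c.id) gives 0)

Corrected query:
SELECT p.name, COUNT(c.id) FROM departments p LEFT JOIN staff c ON c.dept_id = p.id GROUP BY p.name

Result:
name        | COUNT(c.id)
------------+------------
Engineering | 2          
HR          | 2          
Legal       | 1          
Marketing   | 0          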